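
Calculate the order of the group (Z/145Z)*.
112

Prime factorization: 145 = 5 × 29
Using the formula φ(n) = n × Π(1 - 1/p) for each prime factor p:
φ(145) = 145 × (1 - 1/5) × (1 - 1/29)
φ(145) = 112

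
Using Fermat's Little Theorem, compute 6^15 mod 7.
By Fermat: 6^{6} ≡ 1 (mod 7). 15 = 2×6 + 3. So 6^{15} ≡ 6^{3} ≡ 6 (mod 7)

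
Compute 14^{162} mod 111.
73

Using successive squaring:
Binary expansion of 162: 10100010
Powers of 14 mod 111 (each is the square of the previous):
  14^1 ≡ 14 (mod 111)
  14^2 ≡ 14² = 196 ≡ 85 (mod 111)
  14^4 ≡ 85² = 7225 ≡ 10 (mod 111)
  14^8 ≡ 10² = 100 ≡ 100 (mod 111)
  14^16 ≡ 100² = 10000 ≡ 10 (mod 111)
  14^32 ≡ 10² = 100 ≡ 100 (mod 111)
  14^64 ≡ 100² = 10000 ≡ 10 (mod 111)
  14^128 ≡ 10² = 100 ≡ 100 (mod 111)
162 = 128 + 32 + 2, so 14^162 = 14^128 × 14^32 × 14^2 ≡ 100 × 100 × 85 (mod 111)
Multiplying step by step:
  100 × 100 = 10000 ≡ 10 (mod 111)
  10 × 85 = 850 ≡ 73 (mod 111)
Result: 14^162 ≡ 73 (mod 111)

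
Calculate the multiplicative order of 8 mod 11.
Powers of 8 mod 11: 8^1≡8, 8^2≡9, 8^3≡6, 8^4≡4, 8^5≡10, 8^6≡3, 8^7≡2, 8^8≡5, 8^9≡7, 8^10≡1. Order = 10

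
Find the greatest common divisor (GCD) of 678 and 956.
2

Using the Euclidean algorithm:
678 = 0 × 956 + 678
956 = 1 × 678 + 278
678 = 2 × 278 + 122
278 = 2 × 122 + 34
122 = 3 × 34 + 20
34 = 1 × 20 + 14
20 = 1 × 14 + 6
14 = 2 × 6 + 2
6 = 3 × 2 + 0

GCD(678, 956) = 2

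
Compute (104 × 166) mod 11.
5

(104 × 166) = 17264
17264 mod 11 = 5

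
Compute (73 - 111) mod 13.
1

(73 - 111) = -38
-38 mod 13 = 1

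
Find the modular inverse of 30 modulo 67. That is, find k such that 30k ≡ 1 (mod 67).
38

Using Extended Euclidean Algorithm:
gcd(30, 67) = 1
Bezout coefficients: 30 × -29 + 67 × 13 = 1
So 30 × -29 ≡ 1 (mod 67)
The inverse is -29 mod 67 = 38
Verification: 30 × 38 = 1140 = 17 × 67 + 1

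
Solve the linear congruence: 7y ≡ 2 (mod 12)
2

Since gcd(7, 12) = 1 divides 2, a solution exists.
Multiply both sides by the inverse of 7 mod 12:
  7^(-1) mod 12 = 7
  x ≡ 7 × 2 ≡ 14 ≡ 2 (mod 12)
Verification: 7 × 2 = 14 = 1 × 12 + 2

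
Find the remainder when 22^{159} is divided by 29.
By Fermat: 22^{28} ≡ 1 (mod 29). 159 = 5×28 + 19. So 22^{159} ≡ 22^{19} ≡ 13 (mod 29)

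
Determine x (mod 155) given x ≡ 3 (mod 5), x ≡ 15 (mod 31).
108

Using the Chinese Remainder Theorem:
M = product of moduli = 155
For equation 1: M_1 = 31, 31 ≡ 1 (mod 5), inverse of 31 mod 5 is 1 (check: 1 × 1 = 1 ≡ 1 (mod 5))
For equation 2: M_2 = 5, 5 ≡ 5 (mod 31), inverse of 5 mod 31 is 25 (check: 5 × 25 = 125 ≡ 1 (mod 31))
Combine: x ≡ Σ r_i×M_i×(M_i⁻¹ mod m_i) = 3×31×1 + 15×5×25 = 93 + 1875 = 1968
1968 mod 155 = 108
x ≡ 108 (mod 155)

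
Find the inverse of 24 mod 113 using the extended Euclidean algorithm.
Extended GCD: 24(33) + 113(-7) = 1. So 24^(-1) ≡ 33 ≡ 33 (mod 113). Verify: 24 × 33 = 792 ≡ 1 (mod 113)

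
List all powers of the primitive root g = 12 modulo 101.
g^1, g^2, ..., g^{100} mod 101: {12, 43, 11, 31, 69, 20, 38, 52, 18, 14, 67, 97, 53, 30, 57, 78, 27, 21, 50, 95, 29, 45, 35, 16, 91, 82, 75, 92, 94, 17, 2, 24, 86, 22, 62, 37, 40, 76, 3, 36, 28, 33, 93, 5, 60, 13, 55, 54, 42, 100, 89, 58, 90, 70, 32, 81, 63, 49, 83, 87, 34, 4, 48, 71, 44, 23, 74, 80, 51, 6, 72, 56, 66, 85, 10, 19, 26, 9, 7, 84, 99, 77, 15, 79, 39, 64, 61, 25, 98, 65, 73, 68, 8, 96, 41, 88, 46, 47, 59, 1}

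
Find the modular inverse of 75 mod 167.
75^(-1) ≡ 49 (mod 167). Verification: 75 × 49 = 3675 ≡ 1 (mod 167)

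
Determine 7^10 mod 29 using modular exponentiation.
10 = 8 + 2 (binary 1010). Repeated squaring mod 29: 7^1 ≡ 7; 7^2 ≡ 7² = 49 ≡ 20; 7^4 ≡ 20² = 400 ≡ 23; 7^8 ≡ 23² = 529 ≡ 7. Multiply: 7^10 = 7^8 × 7^2 ≡ 7 × 20 (mod 29): 7 × 20 = 140 ≡ 24. So 7^10 ≡ 24 (mod 29).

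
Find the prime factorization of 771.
3 × 257

Divide by primes starting from smallest:
771 ÷ 3 = 257
257 ÷ 257 = 1

771 = 3 × 257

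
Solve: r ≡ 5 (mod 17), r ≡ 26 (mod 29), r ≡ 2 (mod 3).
M = 17 × 29 × 3 = 1479. M₁ = 87, y₁ ≡ 9 (mod 17). M₂ = 51, y₂ ≡ 4 (mod 29). M₃ = 493, y₃ ≡ 1 (mod 3). r = 5×87×9 + 26×51×4 + 2×493×1 ≡ 1331 (mod 1479)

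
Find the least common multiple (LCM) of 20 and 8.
40

First find GCD(20, 8) using the Euclidean algorithm:
20 = 2 × 8 + 4
8 = 2 × 4 + 0
GCD(20, 8) = 4

LCM formula: LCM(a, b) = (a × b) / GCD(a, b)
LCM(20, 8) = (20 × 8) / 4
LCM(20, 8) = 160 / 4
LCM(20, 8) = 40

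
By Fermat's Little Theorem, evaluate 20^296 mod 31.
By Fermat: 20^{30} ≡ 1 (mod 31). 296 ≡ 26 (mod 30). So 20^{296} ≡ 20^{26} ≡ 7 (mod 31)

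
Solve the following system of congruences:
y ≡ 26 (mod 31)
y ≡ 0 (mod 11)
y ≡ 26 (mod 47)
11682

Using the Chinese Remainder Theorem:
M = product of moduli = 16027
For equation 1: M_1 = 517, 517 ≡ 21 (mod 31), inverse of 517 mod 31 is 3 (check: 21 × 3 = 63 ≡ 1 (mod 31))
For equation 2: M_2 = 1457, 1457 ≡ 5 (mod 11), inverse of 1457 mod 11 is 9 (check: 5 × 9 = 45 ≡ 1 (mod 11))
For equation 3: M_3 = 341, 341 ≡ 12 (mod 47), inverse of 341 mod 47 is 4 (check: 12 × 4 = 48 ≡ 1 (mod 47))
Combine: y ≡ Σ r_i×M_i×(M_i⁻¹ mod m_i) = 26×517×3 + 0×1457×9 + 26×341×4 = 40326 + 0 + 35464 = 75790
75790 mod 16027 = 11682
y ≡ 11682 (mod 16027)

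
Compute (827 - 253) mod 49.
35

(827 - 253) = 574
574 mod 49 = 35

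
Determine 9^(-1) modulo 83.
9^(-1) ≡ 37 (mod 83). Verification: 9 × 37 = 333 ≡ 1 (mod 83)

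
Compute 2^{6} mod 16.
0

Using successive squaring:
Binary expansion of 6: 110
Powers of 2 mod 16 (each is the square of the previous):
  2^1 ≡ 2 (mod 16)
  2^2 ≡ 2² = 4 ≡ 4 (mod 16)
  2^4 ≡ 4² = 16 ≡ 0 (mod 16)
6 = 4 + 2, so 2^6 = 2^4 × 2^2 ≡ 0 × 4 (mod 16)
Multiplying step by step:
  0 × 4 = 0 ≡ 0 (mod 16)
Result: 2^6 ≡ 0 (mod 16)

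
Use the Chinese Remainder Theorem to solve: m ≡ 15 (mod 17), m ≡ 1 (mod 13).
M = 17 × 13 = 221. M₁ = 13, y₁ ≡ 4 (mod 17). M₂ = 17, y₂ ≡ 10 (mod 13). m = 15×13×4 + 1×17×10 ≡ 66 (mod 221)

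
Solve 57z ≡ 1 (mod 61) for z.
57^(-1) ≡ 15 (mod 61). Verification: 57 × 15 = 855 ≡ 1 (mod 61)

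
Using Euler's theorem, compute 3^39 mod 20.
By Euler: 3^{8} ≡ 1 (mod 20) since gcd(3, 20) = 1. 39 = 4×8 + 7. So 3^{39} ≡ 3^{7} ≡ 7 (mod 20)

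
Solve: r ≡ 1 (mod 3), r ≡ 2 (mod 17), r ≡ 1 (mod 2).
M = 3 × 17 × 2 = 102. M₁ = 34, y₁ ≡ 1 (mod 3). M₂ = 6, y₂ ≡ 3 (mod 17). M₃ = 51, y₃ ≡ 1 (mod 2). r = 1×34×1 + 2×6×3 + 1×51×1 ≡ 19 (mod 102)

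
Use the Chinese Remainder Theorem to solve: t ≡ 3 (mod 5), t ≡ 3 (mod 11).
M = 5 × 11 = 55. M₁ = 11, y₁ ≡ 1 (mod 5). M₂ = 5, y₂ ≡ 9 (mod 11). t = 3×11×1 + 3×5×9 ≡ 3 (mod 55)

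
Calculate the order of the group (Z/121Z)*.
110

Prime factorization: 121 = 11^2
Using the formula φ(n) = n × Π(1 - 1/p) for each prime factor p:
φ(121) = 121 × (1 - 1/11)
φ(121) = 110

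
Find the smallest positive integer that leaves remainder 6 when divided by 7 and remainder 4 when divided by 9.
M = 7 × 9 = 63. M₁ = 9, y₁ ≡ 4 (mod 7). M₂ = 7, y₂ ≡ 4 (mod 9). t = 6×9×4 + 4×7×4 ≡ 13 (mod 63). The smallest positive such number is 13.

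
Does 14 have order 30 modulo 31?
p - 1 = 30 has prime divisors 2, 3, 5. Check 14^(30/q) mod 31 for each: 14^(30/2) = 14^15 ≡ 1, 14^(30/3) = 14^10 ≡ 25, 14^(30/5) = 14^6 ≡ 8 (mod 31). Since 14^15 ≡ 1 (mod 31), the order of 14 divides 15 (in fact the order is 15) ≠ 30, so it is not a primitive root.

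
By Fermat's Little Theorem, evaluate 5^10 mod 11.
By Fermat's Little Theorem, 5^{10} ≡ 1 (mod 11) since 11 is prime and gcd(5, 11) = 1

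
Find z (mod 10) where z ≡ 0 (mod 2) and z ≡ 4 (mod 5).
M = 2 × 5 = 10. M₁ = 5, y₁ ≡ 1 (mod 2). M₂ = 2, y₂ ≡ 3 (mod 5). z = 0×5×1 + 4×2×3 ≡ 4 (mod 10)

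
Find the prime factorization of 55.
5 × 11

Divide by primes starting from smallest:
55 ÷ 5 = 11
11 ÷ 11 = 1

55 = 5 × 11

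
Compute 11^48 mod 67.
Using repeated squaring. 48 = 32 + 16 (binary 110000). Repeated squaring mod 67: 11^1 ≡ 11; 11^2 ≡ 11² = 121 ≡ 54; 11^4 ≡ 54² = 2916 ≡ 35; 11^8 ≡ 35² = 1225 ≡ 19; 11^16 ≡ 19² = 361 ≡ 26; 11^32 ≡ 26² = 676 ≡ 6. Multiply: 11^48 = 11^32 × 11^16 ≡ 6 × 26 (mod 67): 6 × 26 = 156 ≡ 22. So 11^48 ≡ 22 (mod 67).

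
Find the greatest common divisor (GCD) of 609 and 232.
29

Using the Euclidean algorithm:
609 = 2 × 232 + 145
232 = 1 × 145 + 87
145 = 1 × 87 + 58
87 = 1 × 58 + 29
58 = 2 × 29 + 0

GCD(609, 232) = 29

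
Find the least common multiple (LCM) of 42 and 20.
420

First find GCD(42, 20) using the Euclidean algorithm:
42 = 2 × 20 + 2
20 = 10 × 2 + 0
GCD(42, 20) = 2

LCM formula: LCM(a, b) = (a × b) / GCD(a, b)
LCM(42, 20) = (42 × 20) / 2
LCM(42, 20) = 840 / 2
LCM(42, 20) = 420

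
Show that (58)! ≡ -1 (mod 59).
(58)! mod 59 = 58. Since this equals -1 (mod 59), Wilson confirms 59 is prime.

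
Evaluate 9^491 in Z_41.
Using Fermat: 9^{40} ≡ 1 (mod 41). 491 ≡ 11 (mod 40). So 9^{491} ≡ 9^{11} ≡ 32 (mod 41)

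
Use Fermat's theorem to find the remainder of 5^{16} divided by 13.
1

By Fermat's Little Theorem, a^(p-1) ≡ 1 (mod p) for prime p and gcd(a, p) = 1
Here p = 13, so 5^12 ≡ 1 (mod 13)
We can reduce the exponent: 16 mod 12 = 4
So 5^16 ≡ 5^4 (mod 13)
Computing: 5^4 mod 13 = 1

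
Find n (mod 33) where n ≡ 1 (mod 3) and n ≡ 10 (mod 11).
M = 3 × 11 = 33. M₁ = 11, y₁ ≡ 2 (mod 3). M₂ = 3, y₂ ≡ 4 (mod 11). n = 1×11×2 + 10×3×4 ≡ 10 (mod 33)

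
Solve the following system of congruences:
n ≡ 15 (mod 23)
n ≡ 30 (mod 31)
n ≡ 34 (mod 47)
18599

Using the Chinese Remainder Theorem:
M = product of moduli = 33511
For equation 1: M_1 = 1457, 1457 ≡ 8 (mod 23), inverse of 1457 mod 23 is 3 (check: 8 × 3 = 24 ≡ 1 (mod 23))
For equation 2: M_2 = 1081, 1081 ≡ 27 (mod 31), inverse of 1081 mod 31 is 23 (check: 27 × 23 = 621 ≡ 1 (mod 31))
For equation 3: M_3 = 713, 713 ≡ 8 (mod 47), inverse of 713 mod 47 is 6 (check: 8 × 6 = 48 ≡ 1 (mod 47))
Combine: n ≡ Σ r_i×M_i×(M_i⁻¹ mod m_i) = 15×1457×3 + 30×1081×23 + 34×713×6 = 65565 + 745890 + 145452 = 956907
956907 mod 33511 = 18599
n ≡ 18599 (mod 33511)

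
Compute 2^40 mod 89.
Using repeated squaring. 40 = 32 + 8 (binary 101000). Repeated squaring mod 89: 2^1 ≡ 2; 2^2 ≡ 2² = 4 ≡ 4; 2^4 ≡ 4² = 16 ≡ 16; 2^8 ≡ 16² = 256 ≡ 78; 2^16 ≡ 78² = 6084 ≡ 32; 2^32 ≡ 32² = 1024 ≡ 45. Multiply: 2^40 = 2^32 × 2^8 ≡ 45 × 78 (mod 89): 45 × 78 = 3510 ≡ 39. So 2^40 ≡ 39 (mod 89).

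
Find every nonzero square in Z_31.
QRs mod 31: {1, 2, 4, 5, 7, 8, 9, 10, 14, 16, 18, 19, 20, 25, 28}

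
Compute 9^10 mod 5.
9 ≡ 4 (mod 5). 10 = 8 + 2 (binary 1010). Repeated squaring mod 5: 4^1 ≡ 4; 4^2 ≡ 4² = 16 ≡ 1; 4^4 ≡ 1² = 1 ≡ 1; 4^8 ≡ 1² = 1 ≡ 1. Multiply: 9^10 ≡ 4^8 × 4^2 ≡ 1 × 1 (mod 5): 1 × 1 = 1 ≡ 1. So 9^10 ≡ 1 (mod 5).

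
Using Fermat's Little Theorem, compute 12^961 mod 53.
By Fermat: 12^{52} ≡ 1 (mod 53). 961 ≡ 25 (mod 52). So 12^{961} ≡ 12^{25} ≡ 22 (mod 53)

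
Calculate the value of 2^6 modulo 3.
6 = 4 + 2 (binary 110). Repeated squaring mod 3: 2^1 ≡ 2; 2^2 ≡ 2² = 4 ≡ 1; 2^4 ≡ 1² = 1 ≡ 1. Multiply: 2^6 = 2^4 × 2^2 ≡ 1 × 1 (mod 3): 1 × 1 = 1 ≡ 1. So 2^6 ≡ 1 (mod 3).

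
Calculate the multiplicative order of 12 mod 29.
Powers of 12 mod 29: 12^1≡12, 12^2≡28, 12^3≡17, 12^4≡1. Order = 4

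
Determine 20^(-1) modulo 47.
20^(-1) ≡ 40 (mod 47). Verification: 20 × 40 = 800 ≡ 1 (mod 47)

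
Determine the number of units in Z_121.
110

Prime factorization: 121 = 11^2
Using the formula φ(n) = n × Π(1 - 1/p) for each prime factor p:
φ(121) = 121 × (1 - 1/11)
φ(121) = 110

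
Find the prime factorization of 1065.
3 × 5 × 71

Divide by primes starting from smallest:
1065 ÷ 3 = 355
355 ÷ 5 = 71
71 ÷ 71 = 1

1065 = 3 × 5 × 71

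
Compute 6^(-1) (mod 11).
2

Using Extended Euclidean Algorithm:
gcd(6, 11) = 1
Bezout coefficients: 6 × 2 + 11 × -1 = 1
So 6 × 2 ≡ 1 (mod 11)
The inverse is 2 mod 11 = 2
Verification: 6 × 2 = 12 = 1 × 11 + 1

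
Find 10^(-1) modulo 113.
34

Using Extended Euclidean Algorithm:
gcd(10, 113) = 1
Bezout coefficients: 10 × 34 + 113 × -3 = 1
So 10 × 34 ≡ 1 (mod 113)
The inverse is 34 mod 113 = 34
Verification: 10 × 34 = 340 = 3 × 113 + 1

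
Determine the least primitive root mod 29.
p - 1 = 28 has prime divisors 2, 7. h is a primitive root mod 29 iff h^(28/q) ≢ 1 (mod 29) for each such q.
h = 2: 2^14 ≡ 28, 2^4 ≡ 16 (mod 29); none is 1, so 2 has order 28 and is a primitive root.
The smallest primitive root mod 29 is g = 2.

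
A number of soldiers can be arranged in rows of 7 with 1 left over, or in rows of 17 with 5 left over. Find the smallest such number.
M = 7 × 17 = 119. M₁ = 17, y₁ ≡ 5 (mod 7). M₂ = 7, y₂ ≡ 5 (mod 17). y = 1×17×5 + 5×7×5 ≡ 22 (mod 119). The smallest positive such number is 22.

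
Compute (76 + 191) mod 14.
1

(76 + 191) = 267
267 mod 14 = 1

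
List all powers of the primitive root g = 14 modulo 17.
g^1, g^2, ..., g^{16} mod 17: {14, 9, 7, 13, 12, 15, 6, 16, 3, 8, 10, 4, 5, 2, 11, 1}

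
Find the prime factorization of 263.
263

Divide by primes starting from smallest:
263 ÷ 263 = 1

263 = 263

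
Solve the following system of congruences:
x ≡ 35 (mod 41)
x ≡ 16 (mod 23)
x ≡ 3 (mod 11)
5283

Using the Chinese Remainder Theorem:
M = product of moduli = 10373
For equation 1: M_1 = 253, 253 ≡ 7 (mod 41), inverse of 253 mod 41 is 6 (check: 7 × 6 = 42 ≡ 1 (mod 41))
For equation 2: M_2 = 451, 451 ≡ 14 (mod 23), inverse of 451 mod 23 is 5 (check: 14 × 5 = 70 ≡ 1 (mod 23))
For equation 3: M_3 = 943, 943 ≡ 8 (mod 11), inverse of 943 mod 11 is 7 (check: 8 × 7 = 56 ≡ 1 (mod 11))
Combine: x ≡ Σ r_i×M_i×(M_i⁻¹ mod m_i) = 35×253×6 + 16×451×5 + 3×943×7 = 53130 + 36080 + 19803 = 109013
109013 mod 10373 = 5283
x ≡ 5283 (mod 10373)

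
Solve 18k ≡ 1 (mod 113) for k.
44

Using Extended Euclidean Algorithm:
gcd(18, 113) = 1
Bezout coefficients: 18 × 44 + 113 × -7 = 1
So 18 × 44 ≡ 1 (mod 113)
The inverse is 44 mod 113 = 44
Verification: 18 × 44 = 792 = 7 × 113 + 1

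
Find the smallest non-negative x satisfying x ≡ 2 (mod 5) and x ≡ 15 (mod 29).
M = 5 × 29 = 145. M₁ = 29, y₁ ≡ 4 (mod 5). M₂ = 5, y₂ ≡ 6 (mod 29). x = 2×29×4 + 15×5×6 ≡ 102 (mod 145)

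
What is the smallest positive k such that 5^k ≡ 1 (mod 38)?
Powers of 5 mod 38: 5^1≡5, 5^2≡25, 5^3≡11, 5^4≡17, 5^5≡9, 5^6≡7, 5^7≡35, 5^8≡23, 5^9≡1. Order = 9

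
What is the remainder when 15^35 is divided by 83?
Using repeated squaring. 35 = 32 + 2 + 1 (binary 100011). Repeated squaring mod 83: 15^1 ≡ 15; 15^2 ≡ 15² = 225 ≡ 59; 15^4 ≡ 59² = 3481 ≡ 78; 15^8 ≡ 78² = 6084 ≡ 25; 15^16 ≡ 25² = 625 ≡ 44; 15^32 ≡ 44² = 1936 ≡ 27. Multiply: 15^35 = 15^32 × 15^2 × 15^1 ≡ 27 × 59 × 15 (mod 83): 27 × 59 = 1593 ≡ 16; 16 × 15 = 240 ≡ 74. So 15^35 ≡ 74 (mod 83).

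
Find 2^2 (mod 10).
2 = 2 (binary 10). Repeated squaring mod 10: 2^1 ≡ 2; 2^2 ≡ 2² = 4 ≡ 4. So 2^2 ≡ 4 (mod 10).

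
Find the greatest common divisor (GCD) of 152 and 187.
1

Using the Euclidean algorithm:
152 = 0 × 187 + 152
187 = 1 × 152 + 35
152 = 4 × 35 + 12
35 = 2 × 12 + 11
12 = 1 × 11 + 1
11 = 11 × 1 + 0

GCD(152, 187) = 1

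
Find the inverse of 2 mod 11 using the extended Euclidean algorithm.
Extended GCD: 2(-5) + 11(1) = 1. So 2^(-1) ≡ 6 ≡ 6 (mod 11). Verify: 2 × 6 = 12 ≡ 1 (mod 11)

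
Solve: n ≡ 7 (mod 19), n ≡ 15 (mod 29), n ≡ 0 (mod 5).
M = 19 × 29 × 5 = 2755. M₁ = 145, y₁ ≡ 8 (mod 19). M₂ = 95, y₂ ≡ 11 (mod 29). M₃ = 551, y₃ ≡ 1 (mod 5). n = 7×145×8 + 15×95×11 + 0×551×1 ≡ 1755 (mod 2755)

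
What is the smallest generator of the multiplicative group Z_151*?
p - 1 = 150 has prime divisors 2, 3, 5. h is a primitive root mod 151 iff h^(150/q) ≢ 1 (mod 151) for each such q.
h = 2: 2^75 ≡ 1, 2^50 ≡ 32, 2^30 ≡ 1 (mod 151); 2^75 ≡ 1, so not a primitive root.
h = 3: 3^75 ≡ 150, 3^50 ≡ 1, 3^30 ≡ 59 (mod 151); 3^50 ≡ 1, so not a primitive root.
h = 4: 4^75 ≡ 1, 4^50 ≡ 118, 4^30 ≡ 1 (mod 151); 4^75 ≡ 1, so not a primitive root.
h = 5: 5^75 ≡ 1, 5^50 ≡ 32, 5^30 ≡ 8 (mod 151); 5^75 ≡ 1, so not a primitive root.
h = 6: 6^75 ≡ 150, 6^50 ≡ 32, 6^30 ≡ 59 (mod 151); none is 1, so 6 has order 150 and is a primitive root.
The smallest primitive root mod 151 is g = 6.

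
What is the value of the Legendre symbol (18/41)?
(18/41) = 18^{20} mod 41 = 1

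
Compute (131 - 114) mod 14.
3

(131 - 114) = 17
17 mod 14 = 3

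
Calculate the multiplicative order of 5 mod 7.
Powers of 5 mod 7: 5^1≡5, 5^2≡4, 5^3≡6, 5^4≡2, 5^5≡3, 5^6≡1. Order = 6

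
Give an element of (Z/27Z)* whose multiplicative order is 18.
2 has order 18 mod 27 since 2^{18} ≡ 1 (mod 27) and no smaller power works.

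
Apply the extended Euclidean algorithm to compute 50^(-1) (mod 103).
Extended GCD: 50(-35) + 103(17) = 1. So 50^(-1) ≡ 68 ≡ 68 (mod 103). Verify: 50 × 68 = 3400 ≡ 1 (mod 103)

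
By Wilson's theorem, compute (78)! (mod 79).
By Wilson's theorem, (78)! ≡ -1 ≡ 78 (mod 79)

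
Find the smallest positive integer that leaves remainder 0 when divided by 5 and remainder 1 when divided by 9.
M = 5 × 9 = 45. M₁ = 9, y₁ ≡ 4 (mod 5). M₂ = 5, y₂ ≡ 2 (mod 9). z = 0×9×4 + 1×5×2 ≡ 10 (mod 45). The smallest positive such number is 10.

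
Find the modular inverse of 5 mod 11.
5^(-1) ≡ 9 (mod 11). Verification: 5 × 9 = 45 ≡ 1 (mod 11)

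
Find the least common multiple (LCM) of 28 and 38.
532

First find GCD(28, 38) using the Euclidean algorithm:
28 = 0 × 38 + 28
38 = 1 × 28 + 10
28 = 2 × 10 + 8
10 = 1 × 8 + 2
8 = 4 × 2 + 0
GCD(28, 38) = 2

LCM formula: LCM(a, b) = (a × b) / GCD(a, b)
LCM(28, 38) = (28 × 38) / 2
LCM(28, 38) = 1064 / 2
LCM(28, 38) = 532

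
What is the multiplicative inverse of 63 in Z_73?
51

Using Extended Euclidean Algorithm:
gcd(63, 73) = 1
Bezout coefficients: 63 × -22 + 73 × 19 = 1
So 63 × -22 ≡ 1 (mod 73)
The inverse is -22 mod 73 = 51
Verification: 63 × 51 = 3213 = 44 × 73 + 1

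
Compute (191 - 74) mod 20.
17

(191 - 74) = 117
117 mod 20 = 17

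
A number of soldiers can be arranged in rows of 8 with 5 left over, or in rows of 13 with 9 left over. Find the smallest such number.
M = 8 × 13 = 104. M₁ = 13, y₁ ≡ 5 (mod 8). M₂ = 8, y₂ ≡ 5 (mod 13). x = 5×13×5 + 9×8×5 ≡ 61 (mod 104). The smallest positive such number is 61.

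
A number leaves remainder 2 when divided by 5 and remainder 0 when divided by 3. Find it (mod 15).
M = 5 × 3 = 15. M₁ = 3, y₁ ≡ 2 (mod 5). M₂ = 5, y₂ ≡ 2 (mod 3). k = 2×3×2 + 0×5×2 ≡ 12 (mod 15)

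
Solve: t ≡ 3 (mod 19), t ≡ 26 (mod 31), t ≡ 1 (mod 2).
M = 19 × 31 × 2 = 1178. M₁ = 62, y₁ ≡ 4 (mod 19). M₂ = 38, y₂ ≡ 9 (mod 31). M₃ = 589, y₃ ≡ 1 (mod 2). t = 3×62×4 + 26×38×9 + 1×589×1 ≡ 801 (mod 1178)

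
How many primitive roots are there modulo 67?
20

The number of primitive roots modulo p is φ(p-1) = φ(66)
φ(66) = 20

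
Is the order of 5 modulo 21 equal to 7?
No, the actual order is 6, not 7.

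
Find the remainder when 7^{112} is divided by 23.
By Fermat: 7^{22} ≡ 1 (mod 23). 112 = 5×22 + 2. So 7^{112} ≡ 7^{2} ≡ 3 (mod 23)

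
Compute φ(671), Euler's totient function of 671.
600

Prime factorization: 671 = 11 × 61
Using the formula φ(n) = n × Π(1 - 1/p) for each prime factor p:
φ(671) = 671 × (1 - 1/11) × (1 - 1/61)
φ(671) = 600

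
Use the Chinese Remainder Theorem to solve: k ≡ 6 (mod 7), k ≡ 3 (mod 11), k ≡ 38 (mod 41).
3072

Using the Chinese Remainder Theorem:
M = product of moduli = 3157
For equation 1: M_1 = 451, 451 ≡ 3 (mod 7), inverse of 451 mod 7 is 5 (check: 3 × 5 = 15 ≡ 1 (mod 7))
For equation 2: M_2 = 287, 287 ≡ 1 (mod 11), inverse of 287 mod 11 is 1 (check: 1 × 1 = 1 ≡ 1 (mod 11))
For equation 3: M_3 = 77, 77 ≡ 36 (mod 41), inverse of 77 mod 41 is 8 (check: 36 × 8 = 288 ≡ 1 (mod 41))
Combine: k ≡ Σ r_i×M_i×(M_i⁻¹ mod m_i) = 6×451×5 + 3×287×1 + 38×77×8 = 13530 + 861 + 23408 = 37799
37799 mod 3157 = 3072
k ≡ 3072 (mod 3157)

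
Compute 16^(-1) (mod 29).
16^(-1) ≡ 20 (mod 29). Verification: 16 × 20 = 320 ≡ 1 (mod 29)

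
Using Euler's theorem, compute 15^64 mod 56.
By Euler: 15^{24} ≡ 1 (mod 56) since gcd(15, 56) = 1. 64 = 2×24 + 16. So 15^{64} ≡ 15^{16} ≡ 1 (mod 56)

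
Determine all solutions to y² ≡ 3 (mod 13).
The square roots of 3 mod 13 are 9 and 4. Verify: 9² = 81 ≡ 3 (mod 13)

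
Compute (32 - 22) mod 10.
0

(32 - 22) = 10
10 mod 10 = 0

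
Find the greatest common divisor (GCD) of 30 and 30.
30

Using the Euclidean algorithm:
30 = 1 × 30 + 0

GCD(30, 30) = 30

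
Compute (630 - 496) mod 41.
11

(630 - 496) = 134
134 mod 41 = 11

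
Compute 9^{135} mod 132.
45

Using successive squaring:
Binary expansion of 135: 10000111
Powers of 9 mod 132 (each is the square of the previous):
  9^1 ≡ 9 (mod 132)
  9^2 ≡ 9² = 81 ≡ 81 (mod 132)
  9^4 ≡ 81² = 6561 ≡ 93 (mod 132)
  9^8 ≡ 93² = 8649 ≡ 69 (mod 132)
  9^16 ≡ 69² = 4761 ≡ 9 (mod 132)
  9^32 ≡ 9² = 81 ≡ 81 (mod 132)
  9^64 ≡ 81² = 6561 ≡ 93 (mod 132)
  9^128 ≡ 93² = 8649 ≡ 69 (mod 132)
135 = 128 + 4 + 2 + 1, so 9^135 = 9^128 × 9^4 × 9^2 × 9^1 ≡ 69 × 93 × 81 × 9 (mod 132)
Multiplying step by step:
  69 × 93 = 6417 ≡ 81 (mod 132)
  81 × 81 = 6561 ≡ 93 (mod 132)
  93 × 9 = 837 ≡ 45 (mod 132)
Result: 9^135 ≡ 45 (mod 132)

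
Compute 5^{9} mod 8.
5

Using successive squaring:
Binary expansion of 9: 1001
Powers of 5 mod 8 (each is the square of the previous):
  5^1 ≡ 5 (mod 8)
  5^2 ≡ 5² = 25 ≡ 1 (mod 8)
  5^4 ≡ 1² = 1 ≡ 1 (mod 8)
  5^8 ≡ 1² = 1 ≡ 1 (mod 8)
9 = 8 + 1, so 5^9 = 5^8 × 5^1 ≡ 1 × 5 (mod 8)
Multiplying step by step:
  1 × 5 = 5 ≡ 5 (mod 8)
Result: 5^9 ≡ 5 (mod 8)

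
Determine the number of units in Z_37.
36

Prime factorization: 37 = 37
Using the formula φ(n) = n × Π(1 - 1/p) for each prime factor p:
φ(37) = 37 × (1 - 1/37)
φ(37) = 36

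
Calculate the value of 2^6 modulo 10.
6 = 4 + 2 (binary 110). Repeated squaring mod 10: 2^1 ≡ 2; 2^2 ≡ 2² = 4 ≡ 4; 2^4 ≡ 4² = 16 ≡ 6. Multiply: 2^6 = 2^4 × 2^2 ≡ 6 × 4 (mod 10): 6 × 4 = 24 ≡ 4. So 2^6 ≡ 4 (mod 10).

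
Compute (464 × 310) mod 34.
20

(464 × 310) = 143840
143840 mod 34 = 20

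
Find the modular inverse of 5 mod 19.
5^(-1) ≡ 4 (mod 19). Verification: 5 × 4 = 20 ≡ 1 (mod 19)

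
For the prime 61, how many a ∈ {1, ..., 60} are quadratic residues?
For prime 61, there are (p-1)/2 = (61-1)/2 = 30 quadratic residues (excluding 0).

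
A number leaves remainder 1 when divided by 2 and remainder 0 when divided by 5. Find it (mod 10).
M = 2 × 5 = 10. M₁ = 5, y₁ ≡ 1 (mod 2). M₂ = 2, y₂ ≡ 3 (mod 5). z = 1×5×1 + 0×2×3 ≡ 5 (mod 10)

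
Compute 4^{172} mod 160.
96

Using successive squaring:
Binary expansion of 172: 10101100
Powers of 4 mod 160 (each is the square of the previous):
  4^1 ≡ 4 (mod 160)
  4^2 ≡ 4² = 16 ≡ 16 (mod 160)
  4^4 ≡ 16² = 256 ≡ 96 (mod 160)
  4^8 ≡ 96² = 9216 ≡ 96 (mod 160)
  4^16 ≡ 96² = 9216 ≡ 96 (mod 160)
  4^32 ≡ 96² = 9216 ≡ 96 (mod 160)
  4^64 ≡ 96² = 9216 ≡ 96 (mod 160)
  4^128 ≡ 96² = 9216 ≡ 96 (mod 160)
172 = 128 + 32 + 8 + 4, so 4^172 = 4^128 × 4^32 × 4^8 × 4^4 ≡ 96 × 96 × 96 × 96 (mod 160)
Multiplying step by step:
  96 × 96 = 9216 ≡ 96 (mod 160)
  96 × 96 = 9216 ≡ 96 (mod 160)
  96 × 96 = 9216 ≡ 96 (mod 160)
Result: 4^172 ≡ 96 (mod 160)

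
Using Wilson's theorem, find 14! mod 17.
(16)! = (14)! × (15) × (16) ≡ -1 (mod 17). So (14)! ≡ -1 × [(16)(15)]^(-1) ≡ 8 (mod 17)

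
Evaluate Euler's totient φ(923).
840

Prime factorization: 923 = 13 × 71
Using the formula φ(n) = n × Π(1 - 1/p) for each prime factor p:
φ(923) = 923 × (1 - 1/13) × (1 - 1/71)
φ(923) = 840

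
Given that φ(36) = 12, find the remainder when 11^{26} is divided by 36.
By Euler: 11^{12} ≡ 1 (mod 36) since gcd(11, 36) = 1. 26 = 2×12 + 2. So 11^{26} ≡ 11^{2} ≡ 13 (mod 36)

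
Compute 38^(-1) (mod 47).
38^(-1) ≡ 26 (mod 47). Verification: 38 × 26 = 988 ≡ 1 (mod 47)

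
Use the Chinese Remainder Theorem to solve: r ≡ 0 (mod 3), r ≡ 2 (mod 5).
M = 3 × 5 = 15. M₁ = 5, y₁ ≡ 2 (mod 3). M₂ = 3, y₂ ≡ 2 (mod 5). r = 0×5×2 + 2×3×2 ≡ 12 (mod 15)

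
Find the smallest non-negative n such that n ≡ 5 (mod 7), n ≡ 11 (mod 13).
89

Using the Chinese Remainder Theorem:
M = product of moduli = 91
For equation 1: M_1 = 13, 13 ≡ 6 (mod 7), inverse of 13 mod 7 is 6 (check: 6 × 6 = 36 ≡ 1 (mod 7))
For equation 2: M_2 = 7, 7 ≡ 7 (mod 13), inverse of 7 mod 13 is 2 (check: 7 × 2 = 14 ≡ 1 (mod 13))
Combine: n ≡ Σ r_i×M_i×(M_i⁻¹ mod m_i) = 5×13×6 + 11×7×2 = 390 + 154 = 544
544 mod 91 = 89
n ≡ 89 (mod 91)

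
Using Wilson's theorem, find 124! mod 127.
(126)! = (124)! × (125) × (126) ≡ -1 (mod 127). So (124)! ≡ -1 × [(126)(125)]^(-1) ≡ 63 (mod 127)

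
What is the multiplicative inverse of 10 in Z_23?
7

Using Extended Euclidean Algorithm:
gcd(10, 23) = 1
Bezout coefficients: 10 × 7 + 23 × -3 = 1
So 10 × 7 ≡ 1 (mod 23)
The inverse is 7 mod 23 = 7
Verification: 10 × 7 = 70 = 3 × 23 + 1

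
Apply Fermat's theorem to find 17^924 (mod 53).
By Fermat: 17^{52} ≡ 1 (mod 53). 924 ≡ 40 (mod 52). So 17^{924} ≡ 17^{40} ≡ 36 (mod 53)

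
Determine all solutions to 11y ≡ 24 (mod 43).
10

Since gcd(11, 43) = 1 divides 24, a solution exists.
Multiply both sides by the inverse of 11 mod 43:
  11^(-1) mod 43 = 4
  x ≡ 4 × 24 ≡ 96 ≡ 10 (mod 43)
Verification: 11 × 10 = 110 = 2 × 43 + 24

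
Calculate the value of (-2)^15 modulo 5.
Using Fermat: (-2)^{4} ≡ 1 (mod 5). 15 ≡ 3 (mod 4). So (-2)^{15} ≡ (-2)^{3} ≡ 2 (mod 5)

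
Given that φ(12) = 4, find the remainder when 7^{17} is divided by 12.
By Euler: 7^{4} ≡ 1 (mod 12) since gcd(7, 12) = 1. 17 = 4×4 + 1. So 7^{17} ≡ 7^{1} ≡ 7 (mod 12)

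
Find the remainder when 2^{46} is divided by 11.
By Fermat: 2^{10} ≡ 1 (mod 11). 46 = 4×10 + 6. So 2^{46} ≡ 2^{6} ≡ 9 (mod 11)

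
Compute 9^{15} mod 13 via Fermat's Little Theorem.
1

By Fermat's Little Theorem, a^(p-1) ≡ 1 (mod p) for prime p and gcd(a, p) = 1
Here p = 13, so 9^12 ≡ 1 (mod 13)
We can reduce the exponent: 15 mod 12 = 3
So 9^15 ≡ 9^3 (mod 13)
Computing: 9^3 mod 13 = 1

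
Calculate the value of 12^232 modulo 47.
Using Fermat: 12^{46} ≡ 1 (mod 47). 232 ≡ 2 (mod 46). So 12^{232} ≡ 12^{2} ≡ 3 (mod 47)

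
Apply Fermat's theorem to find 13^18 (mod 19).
By Fermat's Little Theorem, 13^{18} ≡ 1 (mod 19) since 19 is prime and gcd(13, 19) = 1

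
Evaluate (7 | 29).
(7/29) = 7^{14} mod 29 = 1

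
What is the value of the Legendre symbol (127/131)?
(127/131) = 127^{65} mod 131 = -1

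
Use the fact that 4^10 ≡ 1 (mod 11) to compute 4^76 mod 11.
By Fermat: 4^{10} ≡ 1 (mod 11). 76 = 7×10 + 6. So 4^{76} ≡ 4^{6} ≡ 4 (mod 11)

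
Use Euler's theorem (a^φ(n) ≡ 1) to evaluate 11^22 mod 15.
By Euler: 11^{8} ≡ 1 (mod 15) since gcd(11, 15) = 1. 22 = 2×8 + 6. So 11^{22} ≡ 11^{6} ≡ 1 (mod 15)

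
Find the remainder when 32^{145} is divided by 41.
By Fermat: 32^{40} ≡ 1 (mod 41). 145 = 3×40 + 25. So 32^{145} ≡ 32^{25} ≡ 32 (mod 41)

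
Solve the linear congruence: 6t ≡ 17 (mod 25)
7

Since gcd(6, 25) = 1 divides 17, a solution exists.
Multiply both sides by the inverse of 6 mod 25:
  6^(-1) mod 25 = 21
  x ≡ 21 × 17 ≡ 357 ≡ 7 (mod 25)
Verification: 6 × 7 = 42 = 1 × 25 + 17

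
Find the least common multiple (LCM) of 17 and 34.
34

First find GCD(17, 34) using the Euclidean algorithm:
17 = 0 × 34 + 17
34 = 2 × 17 + 0
GCD(17, 34) = 17

LCM formula: LCM(a, b) = (a × b) / GCD(a, b)
LCM(17, 34) = (17 × 34) / 17
LCM(17, 34) = 578 / 17
LCM(17, 34) = 34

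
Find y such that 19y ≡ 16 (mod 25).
14

Since gcd(19, 25) = 1 divides 16, a solution exists.
Multiply both sides by the inverse of 19 mod 25:
  19^(-1) mod 25 = 4
  x ≡ 4 × 16 ≡ 64 ≡ 14 (mod 25)
Verification: 19 × 14 = 266 = 10 × 25 + 16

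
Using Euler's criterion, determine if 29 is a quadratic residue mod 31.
By Euler's criterion: 29^{15} ≡ 30 (mod 31). Since this equals -1 (≡ 30), 29 is not a QR.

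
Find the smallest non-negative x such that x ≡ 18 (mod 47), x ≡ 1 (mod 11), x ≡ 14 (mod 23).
1992

Using the Chinese Remainder Theorem:
M = product of moduli = 11891
For equation 1: M_1 = 253, 253 ≡ 18 (mod 47), inverse of 253 mod 47 is 34 (check: 18 × 34 = 612 ≡ 1 (mod 47))
For equation 2: M_2 = 1081, 1081 ≡ 3 (mod 11), inverse of 1081 mod 11 is 4 (check: 3 × 4 = 12 ≡ 1 (mod 11))
For equation 3: M_3 = 517, 517 ≡ 11 (mod 23), inverse of 517 mod 23 is 21 (check: 11 × 21 = 231 ≡ 1 (mod 23))
Combine: x ≡ Σ r_i×M_i×(M_i⁻¹ mod m_i) = 18×253×34 + 1×1081×4 + 14×517×21 = 154836 + 4324 + 151998 = 311158
311158 mod 11891 = 1992
x ≡ 1992 (mod 11891)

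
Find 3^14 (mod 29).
Using repeated squaring. 14 = 8 + 4 + 2 (binary 1110). Repeated squaring mod 29: 3^1 ≡ 3; 3^2 ≡ 3² = 9 ≡ 9; 3^4 ≡ 9² = 81 ≡ 23; 3^8 ≡ 23² = 529 ≡ 7. Multiply: 3^14 = 3^8 × 3^4 × 3^2 ≡ 7 × 23 × 9 (mod 29): 7 × 23 = 161 ≡ 16; 16 × 9 = 144 ≡ 28. So 3^14 ≡ 28 (mod 29).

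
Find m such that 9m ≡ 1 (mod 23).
9^(-1) ≡ 18 (mod 23). Verification: 9 × 18 = 162 ≡ 1 (mod 23)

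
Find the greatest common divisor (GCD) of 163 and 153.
1

Using the Euclidean algorithm:
163 = 1 × 153 + 10
153 = 15 × 10 + 3
10 = 3 × 3 + 1
3 = 3 × 1 + 0

GCD(163, 153) = 1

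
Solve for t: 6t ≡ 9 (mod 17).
10

Since gcd(6, 17) = 1 divides 9, a solution exists.
Multiply both sides by the inverse of 6 mod 17:
  6^(-1) mod 17 = 3
  x ≡ 3 × 9 ≡ 27 ≡ 10 (mod 17)
Verification: 6 × 10 = 60 = 3 × 17 + 9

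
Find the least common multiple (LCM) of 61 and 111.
6771

First find GCD(61, 111) using the Euclidean algorithm:
61 = 0 × 111 + 61
111 = 1 × 61 + 50
61 = 1 × 50 + 11
50 = 4 × 11 + 6
11 = 1 × 6 + 5
6 = 1 × 5 + 1
5 = 5 × 1 + 0
GCD(61, 111) = 1

LCM formula: LCM(a, b) = (a × b) / GCD(a, b)
LCM(61, 111) = (61 × 111) / 1
LCM(61, 111) = 6771 / 1
LCM(61, 111) = 6771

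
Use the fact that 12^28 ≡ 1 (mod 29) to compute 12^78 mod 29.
By Fermat: 12^{28} ≡ 1 (mod 29). 78 = 2×28 + 22. So 12^{78} ≡ 12^{22} ≡ 28 (mod 29)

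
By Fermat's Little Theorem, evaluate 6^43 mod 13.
By Fermat: 6^{12} ≡ 1 (mod 13). 43 = 3×12 + 7. So 6^{43} ≡ 6^{7} ≡ 7 (mod 13)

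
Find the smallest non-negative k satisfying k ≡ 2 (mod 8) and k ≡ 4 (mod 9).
M = 8 × 9 = 72. M₁ = 9, y₁ ≡ 1 (mod 8). M₂ = 8, y₂ ≡ 8 (mod 9). k = 2×9×1 + 4×8×8 ≡ 58 (mod 72)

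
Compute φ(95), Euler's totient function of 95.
72

Prime factorization: 95 = 5 × 19
Using the formula φ(n) = n × Π(1 - 1/p) for each prime factor p:
φ(95) = 95 × (1 - 1/5) × (1 - 1/19)
φ(95) = 72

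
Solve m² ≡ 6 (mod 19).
The square roots of 6 mod 19 are 5 and 14. Verify: 5² = 25 ≡ 6 (mod 19)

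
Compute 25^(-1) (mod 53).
17

Using Extended Euclidean Algorithm:
gcd(25, 53) = 1
Bezout coefficients: 25 × 17 + 53 × -8 = 1
So 25 × 17 ≡ 1 (mod 53)
The inverse is 17 mod 53 = 17
Verification: 25 × 17 = 425 = 8 × 53 + 1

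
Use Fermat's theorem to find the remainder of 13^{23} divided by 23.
13

By Fermat's Little Theorem, a^(p-1) ≡ 1 (mod p) for prime p and gcd(a, p) = 1
Here p = 23, so 13^22 ≡ 1 (mod 23)
We can reduce the exponent: 23 mod 22 = 1
So 13^23 ≡ 13^1 (mod 23)
Computing: 13^1 mod 23 = 13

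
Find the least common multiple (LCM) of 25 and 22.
550

First find GCD(25, 22) using the Euclidean algorithm:
25 = 1 × 22 + 3
22 = 7 × 3 + 1
3 = 3 × 1 + 0
GCD(25, 22) = 1

LCM formula: LCM(a, b) = (a × b) / GCD(a, b)
LCM(25, 22) = (25 × 22) / 1
LCM(25, 22) = 550 / 1
LCM(25, 22) = 550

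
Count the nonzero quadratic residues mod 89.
For prime 89, there are (p-1)/2 = (89-1)/2 = 44 quadratic residues (excluding 0).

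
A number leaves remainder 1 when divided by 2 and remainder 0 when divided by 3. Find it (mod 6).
M = 2 × 3 = 6. M₁ = 3, y₁ ≡ 1 (mod 2). M₂ = 2, y₂ ≡ 2 (mod 3). m = 1×3×1 + 0×2×2 ≡ 3 (mod 6)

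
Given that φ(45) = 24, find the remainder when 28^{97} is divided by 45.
By Euler: 28^{24} ≡ 1 (mod 45) since gcd(28, 45) = 1. 97 = 4×24 + 1. So 28^{97} ≡ 28^{1} ≡ 28 (mod 45)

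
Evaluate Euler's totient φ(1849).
1806

Prime factorization: 1849 = 43^2
Using the formula φ(n) = n × Π(1 - 1/p) for each prime factor p:
φ(1849) = 1849 × (1 - 1/43)
φ(1849) = 1806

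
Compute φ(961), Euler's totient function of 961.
930

Prime factorization: 961 = 31^2
Using the formula φ(n) = n × Π(1 - 1/p) for each prime factor p:
φ(961) = 961 × (1 - 1/31)
φ(961) = 930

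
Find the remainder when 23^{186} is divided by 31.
By Fermat: 23^{30} ≡ 1 (mod 31). 186 = 6×30 + 6. So 23^{186} ≡ 23^{6} ≡ 8 (mod 31)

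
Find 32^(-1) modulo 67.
44

Using Extended Euclidean Algorithm:
gcd(32, 67) = 1
Bezout coefficients: 32 × -23 + 67 × 11 = 1
So 32 × -23 ≡ 1 (mod 67)
The inverse is -23 mod 67 = 44
Verification: 32 × 44 = 1408 = 21 × 67 + 1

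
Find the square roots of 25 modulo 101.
The square roots of 25 mod 101 are 5 and 96. Verify: 5² = 25 ≡ 25 (mod 101)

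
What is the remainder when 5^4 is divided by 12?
4 = 4 (binary 100). Repeated squaring mod 12: 5^1 ≡ 5; 5^2 ≡ 5² = 25 ≡ 1; 5^4 ≡ 1² = 1 ≡ 1. So 5^4 ≡ 1 (mod 12).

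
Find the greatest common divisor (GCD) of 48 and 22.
2

Using the Euclidean algorithm:
48 = 2 × 22 + 4
22 = 5 × 4 + 2
4 = 2 × 2 + 0

GCD(48, 22) = 2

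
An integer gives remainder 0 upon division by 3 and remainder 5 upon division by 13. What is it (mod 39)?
M = 3 × 13 = 39. M₁ = 13, y₁ ≡ 1 (mod 3). M₂ = 3, y₂ ≡ 9 (mod 13). r = 0×13×1 + 5×3×9 ≡ 18 (mod 39). The smallest positive such number is 18.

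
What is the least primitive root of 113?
3

A primitive root g modulo p has order p-1 = 112
Prime divisors of 112: [2, 7]
g is a primitive root iff g^(112/q) ≢ 1 (mod 113) for each prime divisor q
Testing small values:
  g = 2: 2^56 ≡ 1, 2^16 ≡ 109 (mod 113) → 2^56 ≡ 1, not primitive root
  g = 3: 3^56 ≡ 112, 3^16 ≡ 49 (mod 113) → none is 1, primitive root!
The smallest primitive root is 3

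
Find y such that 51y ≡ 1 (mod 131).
51^(-1) ≡ 18 (mod 131). Verification: 51 × 18 = 918 ≡ 1 (mod 131)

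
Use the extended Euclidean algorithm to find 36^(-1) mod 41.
Extended GCD: 36(8) + 41(-7) = 1. So 36^(-1) ≡ 8 ≡ 8 (mod 41). Verify: 36 × 8 = 288 ≡ 1 (mod 41)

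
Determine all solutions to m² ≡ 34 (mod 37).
The square roots of 34 mod 37 are 16 and 21. Verify: 16² = 256 ≡ 34 (mod 37)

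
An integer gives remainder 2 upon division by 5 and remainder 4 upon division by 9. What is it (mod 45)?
M = 5 × 9 = 45. M₁ = 9, y₁ ≡ 4 (mod 5). M₂ = 5, y₂ ≡ 2 (mod 9). x = 2×9×4 + 4×5×2 ≡ 22 (mod 45). The smallest positive such number is 22.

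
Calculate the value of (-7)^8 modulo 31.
(-7) ≡ 24 (mod 31). 8 = 8 (binary 1000). Repeated squaring mod 31: 24^1 ≡ 24; 24^2 ≡ 24² = 576 ≡ 18; 24^4 ≡ 18² = 324 ≡ 14; 24^8 ≡ 14² = 196 ≡ 10. So (-7)^8 ≡ 10 (mod 31).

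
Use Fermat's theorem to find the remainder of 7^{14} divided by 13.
10

By Fermat's Little Theorem, a^(p-1) ≡ 1 (mod p) for prime p and gcd(a, p) = 1
Here p = 13, so 7^12 ≡ 1 (mod 13)
We can reduce the exponent: 14 mod 12 = 2
So 7^14 ≡ 7^2 (mod 13)
Computing: 7^2 mod 13 = 10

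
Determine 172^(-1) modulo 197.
172^(-1) ≡ 63 (mod 197). Verification: 172 × 63 = 10836 ≡ 1 (mod 197)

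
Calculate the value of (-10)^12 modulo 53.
Using repeated squaring. (-10) ≡ 43 (mod 53). 12 = 8 + 4 (binary 1100). Repeated squaring mod 53: 43^1 ≡ 43; 43^2 ≡ 43² = 1849 ≡ 47; 43^4 ≡ 47² = 2209 ≡ 36; 43^8 ≡ 36² = 1296 ≡ 24. Multiply: (-10)^12 ≡ 43^8 × 43^4 ≡ 24 × 36 (mod 53): 24 × 36 = 864 ≡ 16. So (-10)^12 ≡ 16 (mod 53).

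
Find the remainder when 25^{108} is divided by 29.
By Fermat: 25^{28} ≡ 1 (mod 29). 108 = 3×28 + 24. So 25^{108} ≡ 25^{24} ≡ 23 (mod 29)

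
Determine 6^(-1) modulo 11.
6^(-1) ≡ 2 (mod 11). Verification: 6 × 2 = 12 ≡ 1 (mod 11)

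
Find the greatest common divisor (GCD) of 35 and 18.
1

Using the Euclidean algorithm:
35 = 1 × 18 + 17
18 = 1 × 17 + 1
17 = 17 × 1 + 0

GCD(35, 18) = 1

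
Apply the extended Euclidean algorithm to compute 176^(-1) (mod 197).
Extended GCD: 176(75) + 197(-67) = 1. So 176^(-1) ≡ 75 ≡ 75 (mod 197). Verify: 176 × 75 = 13200 ≡ 1 (mod 197)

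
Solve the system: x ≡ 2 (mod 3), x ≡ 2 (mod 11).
M = 3 × 11 = 33. M₁ = 11, y₁ ≡ 2 (mod 3). M₂ = 3, y₂ ≡ 4 (mod 11). x = 2×11×2 + 2×3×4 ≡ 2 (mod 33)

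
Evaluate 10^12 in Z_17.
Using repeated squaring. 12 = 8 + 4 (binary 1100). Repeated squaring mod 17: 10^1 ≡ 10; 10^2 ≡ 10² = 100 ≡ 15; 10^4 ≡ 15² = 225 ≡ 4; 10^8 ≡ 4² = 16 ≡ 16. Multiply: 10^12 = 10^8 × 10^4 ≡ 16 × 4 (mod 17): 16 × 4 = 64 ≡ 13. So 10^12 ≡ 13 (mod 17).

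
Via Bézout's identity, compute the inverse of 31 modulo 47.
Extended GCD: 31(-3) + 47(2) = 1. So 31^(-1) ≡ 44 ≡ 44 (mod 47). Verify: 31 × 44 = 1364 ≡ 1 (mod 47)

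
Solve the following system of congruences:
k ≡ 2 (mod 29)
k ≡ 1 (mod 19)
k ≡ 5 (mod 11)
3250

Using the Chinese Remainder Theorem:
M = product of moduli = 6061
For equation 1: M_1 = 209, 209 ≡ 6 (mod 29), inverse of 209 mod 29 is 5 (check: 6 × 5 = 30 ≡ 1 (mod 29))
For equation 2: M_2 = 319, 319 ≡ 15 (mod 19), inverse of 319 mod 19 is 14 (check: 15 × 14 = 210 ≡ 1 (mod 19))
For equation 3: M_3 = 551, 551 ≡ 1 (mod 11), inverse of 551 mod 11 is 1 (check: 1 × 1 = 1 ≡ 1 (mod 11))
Combine: k ≡ Σ r_i×M_i×(M_i⁻¹ mod m_i) = 2×209×5 + 1×319×14 + 5×551×1 = 2090 + 4466 + 2755 = 9311
9311 mod 6061 = 3250
k ≡ 3250 (mod 6061)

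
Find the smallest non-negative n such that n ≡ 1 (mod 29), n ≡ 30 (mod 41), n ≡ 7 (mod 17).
7164

Using the Chinese Remainder Theorem:
M = product of moduli = 20213
For equation 1: M_1 = 697, 697 ≡ 1 (mod 29), inverse of 697 mod 29 is 1 (check: 1 × 1 = 1 ≡ 1 (mod 29))
For equation 2: M_2 = 493, 493 ≡ 1 (mod 41), inverse of 493 mod 41 is 1 (check: 1 × 1 = 1 ≡ 1 (mod 41))
For equation 3: M_3 = 1189, 1189 ≡ 16 (mod 17), inverse of 1189 mod 17 is 16 (check: 16 × 16 = 256 ≡ 1 (mod 17))
Combine: n ≡ Σ r_i×M_i×(M_i⁻¹ mod m_i) = 1×697×1 + 30×493×1 + 7×1189×16 = 697 + 14790 + 133168 = 148655
148655 mod 20213 = 7164
n ≡ 7164 (mod 20213)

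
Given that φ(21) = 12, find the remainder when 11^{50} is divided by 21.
By Euler: 11^{12} ≡ 1 (mod 21) since gcd(11, 21) = 1. 50 = 4×12 + 2. So 11^{50} ≡ 11^{2} ≡ 16 (mod 21)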